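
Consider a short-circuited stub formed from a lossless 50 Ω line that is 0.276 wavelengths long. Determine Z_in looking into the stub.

βl = 2π × 0.276 = 99.4°
tan(βl) = -6.07
For a short-circuited stub, Z_in = jZ_0·tan(βl)

Z_in ≈ −j303 Ω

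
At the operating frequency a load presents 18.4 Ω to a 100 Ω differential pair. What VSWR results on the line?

For a purely resistive load, VSWR = R_L/Z_0 or Z_0/R_L (whichever > 1) = 100/18.4

VSWR ≈ 5.43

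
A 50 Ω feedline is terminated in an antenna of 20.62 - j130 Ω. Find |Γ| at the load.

|Γ| ≈ 0.901

Γ = (Z_L − Z_0)/(Z_L + Z_0) = (-29.38 − j130)/(70.62 − j130)
|Γ| = 133/148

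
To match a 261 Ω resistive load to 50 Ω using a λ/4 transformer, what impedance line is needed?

Z_qwt = √(Z_0·R_L) = √(50 × 261) = √13050

Z_qwt ≈ 114 Ω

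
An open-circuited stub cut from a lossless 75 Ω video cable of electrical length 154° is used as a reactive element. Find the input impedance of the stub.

Z_in ≈ +j154 Ω

tan(βl) = -0.488
For an open-circuited stub, Z_in = −jZ_0·cot(βl) = −jZ_0/tan(βl)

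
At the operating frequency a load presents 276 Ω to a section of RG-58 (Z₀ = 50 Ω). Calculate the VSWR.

For a purely resistive load, VSWR = R_L/Z_0 or Z_0/R_L (whichever > 1) = 276/50

VSWR ≈ 5.52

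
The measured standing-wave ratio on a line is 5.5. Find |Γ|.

|Γ| ≈ 0.692

|Γ| = (S − 1)/(S + 1) = (5.5 − 1)/(5.5 + 1) = 4.5/6.5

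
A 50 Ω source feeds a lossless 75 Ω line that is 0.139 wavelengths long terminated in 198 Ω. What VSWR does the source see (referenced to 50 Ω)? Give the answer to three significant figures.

βl = 2π × 0.139 = 50°
tan(βl) = 1.19
Z_in = Z_0·(Z_L + jZ_0·tanβl)/(Z_0 + jZ_L·tanβl) = 43.9 − j48.9 Ω
Γ_s = (Z_in − Z_s)/(Z_in + Z_s) = (-6.07 − j48.9)/(93.9 − j48.9), |Γ_s| = 0.465
VSWR = (1 + |Γ_s|)/(1 − |Γ_s|)

VSWR ≈ 2.74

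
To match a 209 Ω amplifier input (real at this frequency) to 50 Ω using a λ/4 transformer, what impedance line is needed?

Z_qwt = √(Z_0·R_L) = √(50 × 209) = √10450

Z_qwt ≈ 102 Ω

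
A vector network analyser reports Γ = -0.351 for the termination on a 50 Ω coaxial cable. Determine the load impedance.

Z_L = Z_0·(1 + Γ)/(1 − Γ) = 50·(0.649)/(1.35)

Z_L ≈ 24 Ω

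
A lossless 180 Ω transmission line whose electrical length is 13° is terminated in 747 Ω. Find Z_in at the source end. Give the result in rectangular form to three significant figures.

Z_in ≈ 410 − j351 Ω

tan(βl) = tan(13°) = 0.231
Z_in = Z_0·(Z_L + jZ_0·tanβl)/(Z_0 + jZ_L·tanβl)
     = 180·(747 + j41.6)/(180 + j172)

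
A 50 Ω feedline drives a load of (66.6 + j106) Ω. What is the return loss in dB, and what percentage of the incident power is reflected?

RL ≈ 3.34 dB; 46.4% of incident power reflected

Γ = (16.6 + j106)/(116.6 + j106), |Γ| = 0.681
RL = −20·log₁₀(0.681) = 3.34 dB
P_refl/P_inc = |Γ|² = 0.464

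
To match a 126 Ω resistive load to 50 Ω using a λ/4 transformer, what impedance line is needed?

Z_qwt = √(Z_0·R_L) = √(50 × 126) = √6300

Z_qwt ≈ 79.4 Ω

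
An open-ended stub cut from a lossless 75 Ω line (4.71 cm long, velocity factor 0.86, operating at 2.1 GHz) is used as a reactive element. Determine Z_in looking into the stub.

Z_in ≈ +j83.3 Ω

λ = v/f = 0.86·c / 2.1 GHz = 0.123 m
βl = 2π·l/λ = 2π × 0.383 = 138°
tan(βl) = -0.9
For an open-ended stub, Z_in = −jZ_0·cot(βl) = −jZ_0/tan(βl)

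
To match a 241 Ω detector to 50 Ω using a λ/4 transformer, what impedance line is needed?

Z_qwt = √(Z_0·R_L) = √(50 × 241) = √12050

Z_qwt ≈ 110 Ω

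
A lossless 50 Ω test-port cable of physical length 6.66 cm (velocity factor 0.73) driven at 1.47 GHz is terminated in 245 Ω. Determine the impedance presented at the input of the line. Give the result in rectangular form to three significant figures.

Z_in ≈ 70.9 + j103 Ω

λ = v/f = 0.73·c / 1.47 GHz = 0.149 m
βl = 2π·l/λ = 2π × 0.447 = 161°
tan(βl) = tan(161°) = -0.346
Z_in = Z_0·(Z_L + jZ_0·tanβl)/(Z_0 + jZ_L·tanβl)
     = 50·(245 − j17.3)/(50 − j84.7)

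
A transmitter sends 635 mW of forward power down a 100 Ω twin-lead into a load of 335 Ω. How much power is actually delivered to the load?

Γ = (335 − 100)/(335 + 100) = 0.54
|Γ|² = 0.292
P_refl = |Γ|²·P_inc = 185 mW, P_del = (1 − |Γ|²)·P_inc = 450 mW

P_delivered ≈ 450 mW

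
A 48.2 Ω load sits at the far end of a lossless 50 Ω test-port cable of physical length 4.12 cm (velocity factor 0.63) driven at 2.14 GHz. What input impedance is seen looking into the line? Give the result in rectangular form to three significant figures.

λ = v/f = 0.63·c / 2.14 GHz = 0.0883 m
βl = 2π·l/λ = 2π × 0.466 = 168°
tan(βl) = tan(168°) = -0.214
Z_in = Z_0·(Z_L + jZ_0·tanβl)/(Z_0 + jZ_L·tanβl)
     = 50·(48.2 − j10.7)/(50 − j10.3)

Z_in ≈ 48.3 − j0.725 Ω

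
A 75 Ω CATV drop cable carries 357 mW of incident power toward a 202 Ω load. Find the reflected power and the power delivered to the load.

P_reflected ≈ 75 mW; P_delivered ≈ 282 mW

Γ = (202 − 75)/(202 + 75) = 0.458
|Γ|² = 0.21
P_refl = |Γ|²·P_inc = 75 mW, P_del = (1 − |Γ|²)·P_inc = 282 mW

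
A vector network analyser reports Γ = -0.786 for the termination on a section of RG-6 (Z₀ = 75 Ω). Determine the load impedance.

Z_L ≈ 8.99 Ω

Z_L = Z_0·(1 + Γ)/(1 − Γ) = 75·(0.214)/(1.79)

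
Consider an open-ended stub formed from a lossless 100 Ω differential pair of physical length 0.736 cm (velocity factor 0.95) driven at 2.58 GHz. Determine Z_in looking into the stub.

λ = v/f = 0.95·c / 2.58 GHz = 0.11 m
βl = 2π·l/λ = 2π × 0.0666 = 24°
tan(βl) = 0.445
For an open-ended stub, Z_in = −jZ_0·cot(βl) = −jZ_0/tan(βl)

Z_in ≈ −j225 Ω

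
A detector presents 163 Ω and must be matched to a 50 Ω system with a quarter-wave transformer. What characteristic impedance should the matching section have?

Z_qwt ≈ 90.3 Ω

Z_qwt = √(Z_0·R_L) = √(50 × 163) = √8150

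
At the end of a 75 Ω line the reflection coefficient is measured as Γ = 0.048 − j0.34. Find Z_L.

Z_L ≈ 64.7 − j49.9 Ω

Z_L = Z_0·(1 + Γ)/(1 − Γ) = 75·(1.05 − j0.34)/(0.952 + j0.34)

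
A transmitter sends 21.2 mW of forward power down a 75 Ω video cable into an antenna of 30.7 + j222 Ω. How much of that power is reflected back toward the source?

|Γ| = |(-44.3 + j222)/(105.7 + j222)| = 0.921
|Γ|² = 0.848
P_refl = |Γ|²·P_inc = 18 mW, P_del = (1 − |Γ|²)·P_inc = 3.23 mW

P_reflected ≈ 18 mW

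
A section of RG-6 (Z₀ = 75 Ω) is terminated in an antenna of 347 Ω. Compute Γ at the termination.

Γ = (Z_L − Z_0)/(Z_L + Z_0) = (347 − 75)/(347 + 75) = 272/422

Γ = 0.645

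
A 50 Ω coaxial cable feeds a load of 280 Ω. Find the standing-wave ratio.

For a purely resistive load, VSWR = R_L/Z_0 or Z_0/R_L (whichever > 1) = 280/50

VSWR ≈ 5.6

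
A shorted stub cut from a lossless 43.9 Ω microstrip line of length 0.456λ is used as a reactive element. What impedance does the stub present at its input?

βl = 2π × 0.456 = 164°
tan(βl) = -0.284
For a shorted stub, Z_in = jZ_0·tan(βl)

Z_in ≈ −j12.5 Ω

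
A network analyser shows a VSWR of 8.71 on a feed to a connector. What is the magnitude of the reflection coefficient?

|Γ| = (S − 1)/(S + 1) = (8.71 − 1)/(8.71 + 1) = 7.71/9.71

|Γ| ≈ 0.794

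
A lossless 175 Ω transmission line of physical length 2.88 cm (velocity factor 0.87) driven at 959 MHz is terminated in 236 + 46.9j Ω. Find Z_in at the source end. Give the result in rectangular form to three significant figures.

Z_in ≈ 219 − j59.8 Ω

λ = v/f = 0.87·c / 959 MHz = 0.272 m
βl = 2π·l/λ = 2π × 0.106 = 38.1°
tan(βl) = tan(38.1°) = 0.784
Z_in = Z_0·(Z_L + jZ_0·tanβl)/(Z_0 + jZ_L·tanβl)
     = 175·(236 + j184)/(138 + j185)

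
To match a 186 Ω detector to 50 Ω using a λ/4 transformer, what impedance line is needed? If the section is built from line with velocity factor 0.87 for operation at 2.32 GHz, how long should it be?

Z_qwt ≈ 96.4 Ω; length ≈ 2.81 cm

Z_qwt = √(Z_0·R_L) = √(50 × 186) = √9300
λ = 0.87·c/f = 0.113 m, so l = λ/4 = 0.0281 m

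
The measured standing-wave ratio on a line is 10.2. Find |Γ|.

|Γ| ≈ 0.821

|Γ| = (S − 1)/(S + 1) = (10.2 − 1)/(10.2 + 1) = 9.2/11.2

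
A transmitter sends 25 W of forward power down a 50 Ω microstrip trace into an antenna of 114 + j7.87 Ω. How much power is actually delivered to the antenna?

|Γ| = |(64 + j7.87)/(164 + j7.87)| = 0.393
|Γ|² = 0.154
P_refl = |Γ|²·P_inc = 3.86 W, P_del = (1 − |Γ|²)·P_inc = 21.1 W

P_delivered ≈ 21.1 W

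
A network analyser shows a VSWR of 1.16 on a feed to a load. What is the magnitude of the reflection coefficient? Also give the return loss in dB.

|Γ| ≈ 0.0741; return loss ≈ 22.6 dB

|Γ| = (S − 1)/(S + 1) = (1.16 − 1)/(1.16 + 1) = 0.16/2.16
RL = −20·log₁₀|Γ| = −20·log₁₀(0.0741)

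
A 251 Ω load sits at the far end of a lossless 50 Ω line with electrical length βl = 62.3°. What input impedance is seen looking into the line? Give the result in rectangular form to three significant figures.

tan(βl) = tan(62.3°) = 1.9
Z_in = Z_0·(Z_L + jZ_0·tanβl)/(Z_0 + jZ_L·tanβl)
     = 50·(251 + j95.2)/(50 + j478)

Z_in ≈ 12.6 − j24.9 Ω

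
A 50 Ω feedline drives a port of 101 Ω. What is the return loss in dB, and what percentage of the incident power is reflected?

Γ = (101 − 50)/(101 + 50) = 0.338
RL = −20·log₁₀(0.338) = 9.43 dB
P_refl/P_inc = |Γ|² = 0.114

RL ≈ 9.43 dB; 11.4% of incident power reflected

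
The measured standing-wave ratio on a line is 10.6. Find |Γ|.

|Γ| ≈ 0.828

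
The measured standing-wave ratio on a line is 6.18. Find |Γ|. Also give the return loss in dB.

|Γ| ≈ 0.721; return loss ≈ 2.84 dB

|Γ| = (S − 1)/(S + 1) = (6.18 − 1)/(6.18 + 1) = 5.18/7.18
RL = −20·log₁₀|Γ| = −20·log₁₀(0.721)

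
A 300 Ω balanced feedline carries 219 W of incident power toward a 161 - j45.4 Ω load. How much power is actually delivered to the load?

P_delivered ≈ 197 W

|Γ| = |(-139 − j45.4)/(461 − j45.4)| = 0.316
|Γ|² = 0.0996
P_refl = |Γ|²·P_inc = 21.8 W, P_del = (1 − |Γ|²)·P_inc = 197 W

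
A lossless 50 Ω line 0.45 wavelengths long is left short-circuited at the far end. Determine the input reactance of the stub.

X_in ≈ -16.2 Ω (capacitive)

βl = 2π × 0.45 = 162°
tan(βl) = -0.325
For a short-circuited stub, Z_in = jZ_0·tan(βl)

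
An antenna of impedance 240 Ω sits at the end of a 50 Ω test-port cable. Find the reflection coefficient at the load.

Γ = 0.655

Γ = (Z_L − Z_0)/(Z_L + Z_0) = (240 − 50)/(240 + 50) = 190/290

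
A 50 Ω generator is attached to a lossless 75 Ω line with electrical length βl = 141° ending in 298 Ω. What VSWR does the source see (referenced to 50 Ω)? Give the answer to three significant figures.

VSWR ≈ 4.69

tan(βl) = -0.81
Z_in = Z_0·(Z_L + jZ_0·tanβl)/(Z_0 + jZ_L·tanβl) = 43.5 + j79.1 Ω
Γ_s = (Z_in − Z_s)/(Z_in + Z_s) = (-6.54 + j79.1)/(93.5 + j79.1), |Γ_s| = 0.648
VSWR = (1 + |Γ_s|)/(1 − |Γ_s|)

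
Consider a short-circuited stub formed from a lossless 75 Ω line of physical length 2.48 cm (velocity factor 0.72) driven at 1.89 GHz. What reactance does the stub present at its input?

X_in ≈ 357 Ω (inductive)

λ = v/f = 0.72·c / 1.89 GHz = 0.114 m
βl = 2π·l/λ = 2π × 0.217 = 78.1°
tan(βl) = 4.75
For a short-circuited stub, Z_in = jZ_0·tan(βl)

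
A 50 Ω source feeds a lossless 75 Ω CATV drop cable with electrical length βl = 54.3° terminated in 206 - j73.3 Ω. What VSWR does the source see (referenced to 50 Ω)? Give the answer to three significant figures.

VSWR ≈ 2.74

tan(βl) = 1.39
Z_in = Z_0·(Z_L + jZ_0·tanβl)/(Z_0 + jZ_L·tanβl) = 30 − j35.4 Ω
Γ_s = (Z_in − Z_s)/(Z_in + Z_s) = (-20 − j35.4)/(80 − j35.4), |Γ_s| = 0.465
VSWR = (1 + |Γ_s|)/(1 − |Γ_s|)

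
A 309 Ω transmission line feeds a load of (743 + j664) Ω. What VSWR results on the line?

VSWR ≈ 4.52

Γ = (Z_L − Z_0)/(Z_L + Z_0) = (434 + j664)/(1052 + j664)
|Γ| = 793/1240 = 0.638
VSWR = (1 + |Γ|)/(1 − |Γ|) = 1.64/0.362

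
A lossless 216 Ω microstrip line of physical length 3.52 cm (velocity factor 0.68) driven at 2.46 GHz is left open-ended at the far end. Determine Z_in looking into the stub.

Z_in ≈ +j420 Ω

λ = v/f = 0.68·c / 2.46 GHz = 0.0829 m
βl = 2π·l/λ = 2π × 0.424 = 153°
tan(βl) = -0.514
For an open-ended stub, Z_in = −jZ_0·cot(βl) = −jZ_0/tan(βl)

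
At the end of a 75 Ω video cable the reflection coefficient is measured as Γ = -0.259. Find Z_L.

Z_L = Z_0·(1 + Γ)/(1 − Γ) = 75·(0.741)/(1.26)

Z_L ≈ 44.1 Ω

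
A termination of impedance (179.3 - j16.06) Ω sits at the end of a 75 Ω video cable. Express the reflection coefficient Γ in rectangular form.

Γ ≈ 0.412 − j0.0371

Γ = (Z_L − Z_0)/(Z_L + Z_0) = (104.3 − j16.06)/(254.3 − j16.06)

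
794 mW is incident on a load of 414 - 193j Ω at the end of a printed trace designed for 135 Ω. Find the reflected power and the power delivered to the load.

|Γ| = |(279 − j193)/(549 − j193)| = 0.583
|Γ|² = 0.34
P_refl = |Γ|²·P_inc = 270 mW, P_del = (1 − |Γ|²)·P_inc = 524 mW

P_reflected ≈ 270 mW; P_delivered ≈ 524 mW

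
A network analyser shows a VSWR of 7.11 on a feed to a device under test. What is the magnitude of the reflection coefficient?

|Γ| = (S − 1)/(S + 1) = (7.11 − 1)/(7.11 + 1) = 6.11/8.11

|Γ| ≈ 0.753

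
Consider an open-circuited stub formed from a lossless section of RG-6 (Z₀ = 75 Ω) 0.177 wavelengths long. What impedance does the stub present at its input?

Z_in ≈ −j37 Ω

βl = 2π × 0.177 = 63.7°
tan(βl) = 2.03
For an open-circuited stub, Z_in = −jZ_0·cot(βl) = −jZ_0/tan(βl)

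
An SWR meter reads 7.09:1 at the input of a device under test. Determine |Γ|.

|Γ| = (S − 1)/(S + 1) = (7.09 − 1)/(7.09 + 1) = 6.09/8.09

|Γ| ≈ 0.753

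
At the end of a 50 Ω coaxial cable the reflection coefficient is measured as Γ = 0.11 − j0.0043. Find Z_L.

Z_L ≈ 62.4 − j0.543 Ω

Z_L = Z_0·(1 + Γ)/(1 − Γ) = 50·(1.11 − j0.0043)/(0.89 + j0.0043)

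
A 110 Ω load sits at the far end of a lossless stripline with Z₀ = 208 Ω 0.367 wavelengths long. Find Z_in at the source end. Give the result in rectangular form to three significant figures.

βl = 2π × 0.367 = 132°
tan(βl) = tan(132°) = -1.11
Z_in = Z_0·(Z_L + jZ_0·tanβl)/(Z_0 + jZ_L·tanβl)
     = 208·(110 − j230)/(208 − j122)

Z_in ≈ 182 − j123 Ω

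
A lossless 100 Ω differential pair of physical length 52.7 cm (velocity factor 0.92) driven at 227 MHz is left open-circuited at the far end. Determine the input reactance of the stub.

λ = v/f = 0.92·c / 227 MHz = 1.22 m
βl = 2π·l/λ = 2π × 0.433 = 156°
tan(βl) = -0.444
For an open-circuited stub, Z_in = −jZ_0·cot(βl) = −jZ_0/tan(βl)

X_in ≈ 225 Ω (inductive)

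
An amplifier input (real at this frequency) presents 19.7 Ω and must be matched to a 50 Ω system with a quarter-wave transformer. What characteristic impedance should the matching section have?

Z_qwt = √(Z_0·R_L) = √(50 × 19.7) = √985

Z_qwt ≈ 31.4 Ω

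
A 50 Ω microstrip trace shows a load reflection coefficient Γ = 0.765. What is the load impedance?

Z_L = Z_0·(1 + Γ)/(1 − Γ) = 50·(1.77)/(0.235)

Z_L ≈ 376 Ω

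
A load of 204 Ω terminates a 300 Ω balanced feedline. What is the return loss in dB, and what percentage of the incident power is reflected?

RL ≈ 14.4 dB; 3.63% of incident power reflected

Γ = (204 − 300)/(204 + 300) = -0.19
RL = −20·log₁₀(0.19) = 14.4 dB
P_refl/P_inc = |Γ|² = 0.0363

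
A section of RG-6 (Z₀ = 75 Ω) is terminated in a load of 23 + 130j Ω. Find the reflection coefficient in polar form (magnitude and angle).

Γ ≈ 0.86 ∠ 58.8°

Γ = (Z_L − Z_0)/(Z_L + Z_0) = (-52 + j130)/(98 + j130)
|Γ| = 140/163 = 0.86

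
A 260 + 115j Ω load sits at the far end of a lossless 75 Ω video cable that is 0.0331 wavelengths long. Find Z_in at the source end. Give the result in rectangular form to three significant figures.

Z_in ≈ 274 − j102 Ω

βl = 2π × 0.0331 = 11.9°
tan(βl) = tan(11.9°) = 0.211
Z_in = Z_0·(Z_L + jZ_0·tanβl)/(Z_0 + jZ_L·tanβl)
     = 75·(260 + j131)/(50.7 + j54.9)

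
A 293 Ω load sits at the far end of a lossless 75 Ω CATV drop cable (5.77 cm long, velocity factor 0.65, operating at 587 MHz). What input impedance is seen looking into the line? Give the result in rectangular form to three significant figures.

λ = v/f = 0.65·c / 587 MHz = 0.332 m
βl = 2π·l/λ = 2π × 0.174 = 62.5°
tan(βl) = tan(62.5°) = 1.92
Z_in = Z_0·(Z_L + jZ_0·tanβl)/(Z_0 + jZ_L·tanβl)
     = 75·(293 + j144)/(75 + j564)

Z_in ≈ 24 − j35.8 Ω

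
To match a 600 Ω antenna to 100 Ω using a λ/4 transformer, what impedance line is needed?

Z_qwt = √(Z_0·R_L) = √(100 × 600) = √60000

Z_qwt ≈ 245 Ω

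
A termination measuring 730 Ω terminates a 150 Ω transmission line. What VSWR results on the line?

Γ = (730 − 150)/(730 + 150) = 0.659
VSWR = (1 + 0.659)/(1 − 0.659)

VSWR ≈ 4.87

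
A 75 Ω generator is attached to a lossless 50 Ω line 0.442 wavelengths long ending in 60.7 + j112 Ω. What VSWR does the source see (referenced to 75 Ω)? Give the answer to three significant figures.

βl = 2π × 0.442 = 159°
tan(βl) = -0.381
Z_in = Z_0·(Z_L + jZ_0·tanβl)/(Z_0 + jZ_L·tanβl) = 19 + j54.9 Ω
Γ_s = (Z_in − Z_s)/(Z_in + Z_s) = (-56 + j54.9)/(94 + j54.9), |Γ_s| = 0.72
VSWR = (1 + |Γ_s|)/(1 − |Γ_s|)

VSWR ≈ 6.14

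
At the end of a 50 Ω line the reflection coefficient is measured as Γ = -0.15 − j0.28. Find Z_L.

Z_L = Z_0·(1 + Γ)/(1 − Γ) = 50·(0.85 − j0.28)/(1.15 + j0.28)

Z_L ≈ 32.1 − j20 Ω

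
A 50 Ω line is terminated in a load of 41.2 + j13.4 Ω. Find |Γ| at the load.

Γ = (Z_L − Z_0)/(Z_L + Z_0) = (-8.8 + j13.4)/(91.2 + j13.4)
|Γ| = 16/92.2

|Γ| ≈ 0.174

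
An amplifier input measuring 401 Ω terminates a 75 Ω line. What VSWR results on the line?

VSWR ≈ 5.35

Γ = (401 − 75)/(401 + 75) = 0.685
VSWR = (1 + 0.685)/(1 − 0.685)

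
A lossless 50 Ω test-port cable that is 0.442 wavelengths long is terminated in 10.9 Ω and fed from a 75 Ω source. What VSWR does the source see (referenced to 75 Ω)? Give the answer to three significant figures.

βl = 2π × 0.442 = 159°
tan(βl) = -0.381
Z_in = Z_0·(Z_L + jZ_0·tanβl)/(Z_0 + jZ_L·tanβl) = 12.4 − j18 Ω
Γ_s = (Z_in − Z_s)/(Z_in + Z_s) = (-62.6 − j18)/(87.4 − j18), |Γ_s| = 0.73
VSWR = (1 + |Γ_s|)/(1 − |Γ_s|)

VSWR ≈ 6.41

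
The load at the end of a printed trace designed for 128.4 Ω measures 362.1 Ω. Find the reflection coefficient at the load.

Γ = (Z_L − Z_0)/(Z_L + Z_0) = (362.1 − 128.4)/(362.1 + 128.4) = 233.7/490.5

Γ = 0.476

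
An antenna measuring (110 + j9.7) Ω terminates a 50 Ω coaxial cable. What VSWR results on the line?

VSWR ≈ 2.22

Γ = (Z_L − Z_0)/(Z_L + Z_0) = (60 + j9.7)/(160 + j9.7)
|Γ| = 60.8/160 = 0.379
VSWR = (1 + |Γ|)/(1 − |Γ|) = 1.38/0.621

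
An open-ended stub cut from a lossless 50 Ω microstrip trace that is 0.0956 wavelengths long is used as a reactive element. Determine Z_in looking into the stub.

βl = 2π × 0.0956 = 34.4°
tan(βl) = 0.685
For an open-ended stub, Z_in = −jZ_0·cot(βl) = −jZ_0/tan(βl)

Z_in ≈ −j73 Ω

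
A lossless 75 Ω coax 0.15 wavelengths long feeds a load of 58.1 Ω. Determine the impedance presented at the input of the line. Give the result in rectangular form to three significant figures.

βl = 2π × 0.15 = 54°
tan(βl) = tan(54°) = 1.38
Z_in = Z_0·(Z_L + jZ_0·tanβl)/(Z_0 + jZ_L·tanβl)
     = 75·(58.1 + j103)/(75 + j80)

Z_in ≈ 78.7 + j19.3 Ω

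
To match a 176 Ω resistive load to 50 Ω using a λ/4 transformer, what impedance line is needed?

Z_qwt ≈ 93.8 Ω

Z_qwt = √(Z_0·R_L) = √(50 × 176) = √8800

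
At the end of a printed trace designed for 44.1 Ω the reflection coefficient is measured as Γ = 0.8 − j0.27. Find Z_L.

Z_L ≈ 112 − j211 Ω

Z_L = Z_0·(1 + Γ)/(1 − Γ) = 44.1·(1.8 − j0.27)/(0.2 + j0.27)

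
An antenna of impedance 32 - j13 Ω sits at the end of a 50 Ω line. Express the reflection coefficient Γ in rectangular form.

Γ = (Z_L − Z_0)/(Z_L + Z_0) = (-18 − j13)/(82 − j13)

Γ ≈ -0.19 − j0.189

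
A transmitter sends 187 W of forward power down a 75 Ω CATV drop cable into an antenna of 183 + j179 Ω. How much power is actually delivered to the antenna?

P_delivered ≈ 104 W

|Γ| = |(108 + j179)/(258 + j179)| = 0.666
|Γ|² = 0.443
P_refl = |Γ|²·P_inc = 82.9 W, P_del = (1 − |Γ|²)·P_inc = 104 W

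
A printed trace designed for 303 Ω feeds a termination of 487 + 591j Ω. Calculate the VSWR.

Γ = (Z_L − Z_0)/(Z_L + Z_0) = (184 + j591)/(790 + j591)
|Γ| = 619/987 = 0.627
VSWR = (1 + |Γ|)/(1 − |Γ|) = 1.63/0.373

VSWR ≈ 4.37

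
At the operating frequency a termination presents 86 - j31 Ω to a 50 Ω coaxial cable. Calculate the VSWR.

Γ = (Z_L − Z_0)/(Z_L + Z_0) = (36 − j31)/(136 − j31)
|Γ| = 47.5/139 = 0.341
VSWR = (1 + |Γ|)/(1 − |Γ|) = 1.34/0.659

VSWR ≈ 2.03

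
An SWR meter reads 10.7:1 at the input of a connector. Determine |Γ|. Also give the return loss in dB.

|Γ| ≈ 0.829; return loss ≈ 1.63 dB

|Γ| = (S − 1)/(S + 1) = (10.7 − 1)/(10.7 + 1) = 9.7/11.7
RL = −20·log₁₀|Γ| = −20·log₁₀(0.829)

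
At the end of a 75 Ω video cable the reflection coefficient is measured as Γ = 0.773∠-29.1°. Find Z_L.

Z_L ≈ 122 − j229 Ω

Z_L = Z_0·(1 + Γ)/(1 − Γ) = 75·(1.68 − j0.376)/(0.325 + j0.376)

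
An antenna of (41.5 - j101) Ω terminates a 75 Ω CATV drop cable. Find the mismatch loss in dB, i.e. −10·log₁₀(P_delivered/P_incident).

Γ = (-33.5 − j101)/(116.5 − j101), |Γ| = 0.69
|Γ|² = 0.476, so P_del/P_inc = 1 − |Γ|² = 0.524
ML = −10·log₁₀(1 − |Γ|²)

mismatch loss ≈ 2.81 dB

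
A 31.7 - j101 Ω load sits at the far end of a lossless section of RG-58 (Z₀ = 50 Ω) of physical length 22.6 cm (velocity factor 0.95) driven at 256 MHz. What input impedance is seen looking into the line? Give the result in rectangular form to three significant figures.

λ = v/f = 0.95·c / 256 MHz = 1.11 m
βl = 2π·l/λ = 2π × 0.203 = 73.1°
tan(βl) = tan(73.1°) = 3.29
Z_in = Z_0·(Z_L + jZ_0·tanβl)/(Z_0 + jZ_L·tanβl)
     = 50·(31.7 + j63.4)/(382 + j104)

Z_in ≈ 5.97 + j6.67 Ω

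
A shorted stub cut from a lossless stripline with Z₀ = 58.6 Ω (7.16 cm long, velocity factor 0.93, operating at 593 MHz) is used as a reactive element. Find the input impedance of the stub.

λ = v/f = 0.93·c / 593 MHz = 0.47 m
βl = 2π·l/λ = 2π × 0.152 = 54.8°
tan(βl) = 1.42
For a shorted stub, Z_in = jZ_0·tan(βl)

Z_in ≈ +j83 Ω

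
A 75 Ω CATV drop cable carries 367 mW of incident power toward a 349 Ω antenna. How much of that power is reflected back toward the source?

P_reflected ≈ 153 mW

Γ = (349 − 75)/(349 + 75) = 0.646
|Γ|² = 0.418
P_refl = |Γ|²·P_inc = 153 mW, P_del = (1 − |Γ|²)·P_inc = 214 mW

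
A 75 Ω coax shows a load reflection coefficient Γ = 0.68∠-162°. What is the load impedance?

Z_L = Z_0·(1 + Γ)/(1 − Γ) = 75·(0.353 − j0.21)/(1.65 + j0.21)

Z_L ≈ 14.6 − j11.4 Ω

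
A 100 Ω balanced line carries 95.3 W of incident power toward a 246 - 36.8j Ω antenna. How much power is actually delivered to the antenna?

P_delivered ≈ 77.5 W

|Γ| = |(146 − j36.8)/(346 − j36.8)| = 0.433
|Γ|² = 0.187
P_refl = |Γ|²·P_inc = 17.8 W, P_del = (1 − |Γ|²)·P_inc = 77.5 W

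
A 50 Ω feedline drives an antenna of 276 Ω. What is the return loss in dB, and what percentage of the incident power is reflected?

RL ≈ 3.18 dB; 48.1% of incident power reflected

Γ = (276 − 50)/(276 + 50) = 0.693
RL = −20·log₁₀(0.693) = 3.18 dB
P_refl/P_inc = |Γ|² = 0.481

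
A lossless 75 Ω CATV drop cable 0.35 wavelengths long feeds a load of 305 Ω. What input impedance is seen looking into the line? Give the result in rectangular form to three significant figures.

Z_in ≈ 27.3 + j49.6 Ω

βl = 2π × 0.35 = 126°
tan(βl) = tan(126°) = -1.38
Z_in = Z_0·(Z_L + jZ_0·tanβl)/(Z_0 + jZ_L·tanβl)
     = 75·(305 − j103)/(75 − j420)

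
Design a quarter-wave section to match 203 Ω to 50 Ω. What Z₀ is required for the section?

Z_qwt ≈ 101 Ω

Z_qwt = √(Z_0·R_L) = √(50 × 203) = √10150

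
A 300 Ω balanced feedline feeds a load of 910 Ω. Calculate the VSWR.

For a purely resistive load, VSWR = R_L/Z_0 or Z_0/R_L (whichever > 1) = 910/300

VSWR ≈ 3.03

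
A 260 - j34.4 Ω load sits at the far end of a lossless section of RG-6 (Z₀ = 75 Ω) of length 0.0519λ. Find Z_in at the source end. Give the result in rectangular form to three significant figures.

Z_in ≈ 107 − j116 Ω

βl = 2π × 0.0519 = 18.7°
tan(βl) = tan(18.7°) = 0.338
Z_in = Z_0·(Z_L + jZ_0·tanβl)/(Z_0 + jZ_L·tanβl)
     = 75·(260 − j9.04)/(86.6 + j87.9)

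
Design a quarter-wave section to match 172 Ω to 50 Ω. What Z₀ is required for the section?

Z_qwt ≈ 92.7 Ω

Z_qwt = √(Z_0·R_L) = √(50 × 172) = √8600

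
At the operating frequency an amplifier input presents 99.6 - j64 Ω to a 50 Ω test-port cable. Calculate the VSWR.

VSWR ≈ 2.98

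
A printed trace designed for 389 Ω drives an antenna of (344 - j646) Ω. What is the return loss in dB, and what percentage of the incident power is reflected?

Γ = (-45 − j646)/(733 − j646), |Γ| = 0.663
RL = −20·log₁₀(0.663) = 3.57 dB
P_refl/P_inc = |Γ|² = 0.439

RL ≈ 3.57 dB; 43.9% of incident power reflected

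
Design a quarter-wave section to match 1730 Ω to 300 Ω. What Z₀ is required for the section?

Z_qwt ≈ 720 Ω

Z_qwt = √(Z_0·R_L) = √(300 × 1730) = √519000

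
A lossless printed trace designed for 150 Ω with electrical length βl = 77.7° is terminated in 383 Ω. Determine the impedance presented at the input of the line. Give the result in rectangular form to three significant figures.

Z_in ≈ 61.1 − j27.5 Ω

tan(βl) = tan(77.7°) = 4.59
Z_in = Z_0·(Z_L + jZ_0·tanβl)/(Z_0 + jZ_L·tanβl)
     = 150·(383 + j688)/(150 + j1760)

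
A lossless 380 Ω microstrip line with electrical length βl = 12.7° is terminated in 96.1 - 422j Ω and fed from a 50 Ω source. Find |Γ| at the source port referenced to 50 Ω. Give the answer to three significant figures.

|Γ| ≈ 0.923

tan(βl) = 0.225
Z_in = Z_0·(Z_L + jZ_0·tanβl)/(Z_0 + jZ_L·tanβl) = 64.5 − j272 Ω
Γ_s = (Z_in − Z_s)/(Z_in + Z_s) = (14.5 − j272)/(114 − j272), |Γ_s| = 0.923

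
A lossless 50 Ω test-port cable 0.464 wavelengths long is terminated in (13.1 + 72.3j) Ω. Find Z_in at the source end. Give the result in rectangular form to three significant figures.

Z_in ≈ 7.75 + j46 Ω

βl = 2π × 0.464 = 167°
tan(βl) = tan(167°) = -0.23
Z_in = Z_0·(Z_L + jZ_0·tanβl)/(Z_0 + jZ_L·tanβl)
     = 50·(13.1 + j60.8)/(66.6 − j3.01)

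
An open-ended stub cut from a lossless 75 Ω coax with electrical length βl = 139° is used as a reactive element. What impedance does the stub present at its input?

Z_in ≈ +j86.3 Ω

tan(βl) = -0.869
For an open-ended stub, Z_in = −jZ_0·cot(βl) = −jZ_0/tan(βl)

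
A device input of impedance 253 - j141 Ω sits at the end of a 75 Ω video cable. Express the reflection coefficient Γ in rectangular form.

Γ ≈ 0.614 − j0.166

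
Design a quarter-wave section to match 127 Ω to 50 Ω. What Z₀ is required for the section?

Z_qwt ≈ 79.7 Ω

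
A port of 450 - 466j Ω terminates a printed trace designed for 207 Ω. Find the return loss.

Γ = (243 − j466)/(657 − j466), |Γ| = 0.652
RL = −20·log₁₀|Γ| = −20·log₁₀(0.652)

RL ≈ 3.71 dB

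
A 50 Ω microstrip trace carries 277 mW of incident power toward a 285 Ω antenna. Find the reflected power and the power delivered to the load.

Γ = (285 − 50)/(285 + 50) = 0.701
|Γ|² = 0.492
P_refl = |Γ|²·P_inc = 136 mW, P_del = (1 − |Γ|²)·P_inc = 141 mW

P_reflected ≈ 136 mW; P_delivered ≈ 141 mW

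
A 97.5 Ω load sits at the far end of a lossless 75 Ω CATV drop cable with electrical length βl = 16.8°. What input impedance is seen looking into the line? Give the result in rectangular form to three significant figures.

tan(βl) = tan(16.8°) = 0.302
Z_in = Z_0·(Z_L + jZ_0·tanβl)/(Z_0 + jZ_L·tanβl)
     = 75·(97.5 + j22.6)/(75 + j29.4)

Z_in ≈ 92.2 − j13.5 Ω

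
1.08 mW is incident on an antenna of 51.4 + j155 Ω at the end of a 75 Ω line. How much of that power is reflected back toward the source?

|Γ| = |(-23.6 + j155)/(126.4 + j155)| = 0.784
|Γ|² = 0.615
P_refl = |Γ|²·P_inc = 0.664 mW, P_del = (1 − |Γ|²)·P_inc = 0.416 mW

P_reflected ≈ 0.664 mW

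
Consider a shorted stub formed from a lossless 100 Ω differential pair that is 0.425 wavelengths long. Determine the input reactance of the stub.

βl = 2π × 0.425 = 153°
tan(βl) = -0.51
For a shorted stub, Z_in = jZ_0·tan(βl)

X_in ≈ -51 Ω (capacitive)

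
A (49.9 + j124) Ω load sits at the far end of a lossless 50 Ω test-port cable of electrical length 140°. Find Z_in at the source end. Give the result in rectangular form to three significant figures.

Z_in ≈ 8.34 + j28.9 Ω

tan(βl) = tan(140°) = -0.839
Z_in = Z_0·(Z_L + jZ_0·tanβl)/(Z_0 + jZ_L·tanβl)
     = 50·(49.9 + j82)/(154 − j41.9)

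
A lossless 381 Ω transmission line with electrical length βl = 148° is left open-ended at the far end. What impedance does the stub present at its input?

Z_in ≈ +j610 Ω

tan(βl) = -0.625
For an open-ended stub, Z_in = −jZ_0·cot(βl) = −jZ_0/tan(βl)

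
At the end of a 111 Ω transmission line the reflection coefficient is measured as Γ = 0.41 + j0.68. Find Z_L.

Z_L = Z_0·(1 + Γ)/(1 − Γ) = 111·(1.41 + j0.68)/(0.59 − j0.68)

Z_L ≈ 50.6 + j186 Ω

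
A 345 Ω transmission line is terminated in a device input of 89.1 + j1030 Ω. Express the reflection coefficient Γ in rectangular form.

Γ ≈ 0.76 + j0.569

Γ = (Z_L − Z_0)/(Z_L + Z_0) = (-255.9 + j1030)/(434.1 + j1030)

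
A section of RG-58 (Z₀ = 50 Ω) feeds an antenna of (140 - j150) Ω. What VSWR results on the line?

VSWR ≈ 6.21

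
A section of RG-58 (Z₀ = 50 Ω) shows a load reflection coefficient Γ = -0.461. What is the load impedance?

Z_L ≈ 18.4 Ω

Z_L = Z_0·(1 + Γ)/(1 − Γ) = 50·(0.539)/(1.46)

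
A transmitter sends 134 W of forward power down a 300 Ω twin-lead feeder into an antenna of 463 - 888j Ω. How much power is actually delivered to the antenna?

|Γ| = |(163 − j888)/(763 − j888)| = 0.771
|Γ|² = 0.595
P_refl = |Γ|²·P_inc = 79.7 W, P_del = (1 − |Γ|²)·P_inc = 54.3 W

P_delivered ≈ 54.3 W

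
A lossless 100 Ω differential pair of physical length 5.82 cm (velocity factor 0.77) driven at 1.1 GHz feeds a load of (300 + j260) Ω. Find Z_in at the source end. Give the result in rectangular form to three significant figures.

λ = v/f = 0.77·c / 1.1 GHz = 0.21 m
βl = 2π·l/λ = 2π × 0.277 = 99.8°
tan(βl) = tan(99.8°) = -5.81
Z_in = Z_0·(Z_L + jZ_0·tanβl)/(Z_0 + jZ_L·tanβl)
     = 100·(300 − j321)/(1610 − j1740)

Z_in ≈ 18.5 + j0.114 Ω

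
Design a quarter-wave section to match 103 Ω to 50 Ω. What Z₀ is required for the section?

Z_qwt ≈ 71.8 Ω

Z_qwt = √(Z_0·R_L) = √(50 × 103) = √5150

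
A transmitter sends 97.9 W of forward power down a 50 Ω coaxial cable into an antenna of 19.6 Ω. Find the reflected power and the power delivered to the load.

Γ = (19.6 − 50)/(19.6 + 50) = -0.437
|Γ|² = 0.191
P_refl = |Γ|²·P_inc = 18.7 W, P_del = (1 − |Γ|²)·P_inc = 79.2 W

P_reflected ≈ 18.7 W; P_delivered ≈ 79.2 W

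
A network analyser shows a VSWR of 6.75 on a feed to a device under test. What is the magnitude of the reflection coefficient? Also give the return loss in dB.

|Γ| ≈ 0.742; return loss ≈ 2.59 dB

|Γ| = (S − 1)/(S + 1) = (6.75 − 1)/(6.75 + 1) = 5.75/7.75
RL = −20·log₁₀|Γ| = −20·log₁₀(0.742)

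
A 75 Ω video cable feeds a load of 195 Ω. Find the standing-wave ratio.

Γ = (195 − 75)/(195 + 75) = 0.444
VSWR = (1 + 0.444)/(1 − 0.444)

VSWR ≈ 2.6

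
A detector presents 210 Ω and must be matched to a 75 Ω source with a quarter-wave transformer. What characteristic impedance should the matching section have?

Z_qwt ≈ 125 Ω

Z_qwt = √(Z_0·R_L) = √(75 × 210) = √15750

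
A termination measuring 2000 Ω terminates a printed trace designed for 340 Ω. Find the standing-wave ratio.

Γ = (2000 − 340)/(2000 + 340) = 0.709
VSWR = (1 + 0.709)/(1 − 0.709)

VSWR ≈ 5.88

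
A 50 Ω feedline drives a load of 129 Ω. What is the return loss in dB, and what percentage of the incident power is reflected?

RL ≈ 7.1 dB; 19.5% of incident power reflected

Γ = (129 − 50)/(129 + 50) = 0.441
RL = −20·log₁₀(0.441) = 7.1 dB
P_refl/P_inc = |Γ|² = 0.195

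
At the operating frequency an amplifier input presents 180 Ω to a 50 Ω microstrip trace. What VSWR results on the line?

Γ = (180 − 50)/(180 + 50) = 0.565
VSWR = (1 + 0.565)/(1 − 0.565)

VSWR ≈ 3.6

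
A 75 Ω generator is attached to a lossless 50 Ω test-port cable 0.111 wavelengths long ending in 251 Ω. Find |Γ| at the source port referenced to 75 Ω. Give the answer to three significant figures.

|Γ| ≈ 0.672

βl = 2π × 0.111 = 40°
tan(βl) = 0.838
Z_in = Z_0·(Z_L + jZ_0·tanβl)/(Z_0 + jZ_L·tanβl) = 22.9 − j54.2 Ω
Γ_s = (Z_in − Z_s)/(Z_in + Z_s) = (-52.1 − j54.2)/(97.9 − j54.2), |Γ_s| = 0.672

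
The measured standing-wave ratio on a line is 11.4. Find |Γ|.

|Γ| = (S − 1)/(S + 1) = (11.4 − 1)/(11.4 + 1) = 10.4/12.4

|Γ| ≈ 0.839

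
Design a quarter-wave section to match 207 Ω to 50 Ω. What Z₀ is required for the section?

Z_qwt ≈ 102 Ω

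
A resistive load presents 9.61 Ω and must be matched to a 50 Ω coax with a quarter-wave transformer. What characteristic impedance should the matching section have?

Z_qwt ≈ 21.9 Ω

Z_qwt = √(Z_0·R_L) = √(50 × 9.61) = √480.5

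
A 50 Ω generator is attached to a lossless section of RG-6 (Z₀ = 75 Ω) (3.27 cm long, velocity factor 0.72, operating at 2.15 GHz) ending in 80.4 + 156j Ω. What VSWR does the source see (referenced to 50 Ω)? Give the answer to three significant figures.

λ = v/f = 0.72·c / 2.15 GHz = 0.1 m
βl = 2π·l/λ = 2π × 0.325 = 117°
tan(βl) = -1.95
Z_in = Z_0·(Z_L + jZ_0·tanβl)/(Z_0 + jZ_L·tanβl) = 12.9 + j7.29 Ω
Γ_s = (Z_in − Z_s)/(Z_in + Z_s) = (-37.1 + j7.29)/(62.9 + j7.29), |Γ_s| = 0.597
VSWR = (1 + |Γ_s|)/(1 − |Γ_s|)

VSWR ≈ 3.96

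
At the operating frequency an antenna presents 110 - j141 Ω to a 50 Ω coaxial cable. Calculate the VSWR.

VSWR ≈ 6.11

Γ = (Z_L − Z_0)/(Z_L + Z_0) = (60 − j141)/(160 − j141)
|Γ| = 153/213 = 0.719
VSWR = (1 + |Γ|)/(1 − |Γ|) = 1.72/0.281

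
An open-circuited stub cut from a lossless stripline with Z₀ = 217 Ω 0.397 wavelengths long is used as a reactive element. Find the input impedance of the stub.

βl = 2π × 0.397 = 143°
tan(βl) = -0.756
For an open-circuited stub, Z_in = −jZ_0·cot(βl) = −jZ_0/tan(βl)

Z_in ≈ +j287 Ω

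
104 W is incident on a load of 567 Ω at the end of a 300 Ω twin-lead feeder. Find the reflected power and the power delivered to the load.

P_reflected ≈ 9.86 W; P_delivered ≈ 94.1 W

Γ = (567 − 300)/(567 + 300) = 0.308
|Γ|² = 0.0948
P_refl = |Γ|²·P_inc = 9.86 W, P_del = (1 − |Γ|²)·P_inc = 94.1 W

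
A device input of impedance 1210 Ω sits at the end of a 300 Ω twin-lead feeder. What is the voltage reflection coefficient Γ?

Γ = (Z_L − Z_0)/(Z_L + Z_0) = (1210 − 300)/(1210 + 300) = 910/1510

Γ = 0.603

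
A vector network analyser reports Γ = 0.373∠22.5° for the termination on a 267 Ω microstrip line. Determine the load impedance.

Z_L = Z_0·(1 + Γ)/(1 − Γ) = 267·(1.34 + j0.143)/(0.655 − j0.143)

Z_L ≈ 511 + j169 Ω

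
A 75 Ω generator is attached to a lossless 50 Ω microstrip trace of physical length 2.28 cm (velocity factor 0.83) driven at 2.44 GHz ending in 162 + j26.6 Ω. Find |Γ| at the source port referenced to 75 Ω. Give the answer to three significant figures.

λ = v/f = 0.83·c / 2.44 GHz = 0.102 m
βl = 2π·l/λ = 2π × 0.223 = 80.4°
tan(βl) = 5.93
Z_in = Z_0·(Z_L + jZ_0·tanβl)/(Z_0 + jZ_L·tanβl) = 15.7 − j10.2 Ω
Γ_s = (Z_in − Z_s)/(Z_in + Z_s) = (-59.3 − j10.2)/(90.7 − j10.2), |Γ_s| = 0.66

|Γ| ≈ 0.66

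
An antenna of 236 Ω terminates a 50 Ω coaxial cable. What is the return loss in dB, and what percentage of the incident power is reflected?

Γ = (236 − 50)/(236 + 50) = 0.65
RL = −20·log₁₀(0.65) = 3.74 dB
P_refl/P_inc = |Γ|² = 0.423

RL ≈ 3.74 dB; 42.3% of incident power reflected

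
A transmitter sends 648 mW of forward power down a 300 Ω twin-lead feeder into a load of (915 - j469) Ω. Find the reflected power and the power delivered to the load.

P_reflected ≈ 229 mW; P_delivered ≈ 419 mW

|Γ| = |(615 − j469)/(1215 − j469)| = 0.594
|Γ|² = 0.353
P_refl = |Γ|²·P_inc = 229 mW, P_del = (1 − |Γ|²)·P_inc = 419 mW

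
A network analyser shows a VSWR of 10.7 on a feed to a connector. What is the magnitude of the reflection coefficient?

|Γ| ≈ 0.829

|Γ| = (S − 1)/(S + 1) = (10.7 − 1)/(10.7 + 1) = 9.7/11.7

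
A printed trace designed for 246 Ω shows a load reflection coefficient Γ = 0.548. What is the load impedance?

Z_L ≈ 842 Ω

Z_L = Z_0·(1 + Γ)/(1 − Γ) = 246·(1.55)/(0.452)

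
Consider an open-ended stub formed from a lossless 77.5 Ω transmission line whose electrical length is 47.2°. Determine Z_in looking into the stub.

Z_in ≈ −j71.8 Ω

tan(βl) = 1.08
For an open-ended stub, Z_in = −jZ_0·cot(βl) = −jZ_0/tan(βl)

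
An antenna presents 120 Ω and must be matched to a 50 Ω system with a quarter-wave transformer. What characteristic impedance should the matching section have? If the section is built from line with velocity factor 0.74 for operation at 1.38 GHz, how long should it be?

Z_qwt ≈ 77.5 Ω; length ≈ 4.02 cm

Z_qwt = √(Z_0·R_L) = √(50 × 120) = √6000
λ = 0.74·c/f = 0.161 m, so l = λ/4 = 0.0402 m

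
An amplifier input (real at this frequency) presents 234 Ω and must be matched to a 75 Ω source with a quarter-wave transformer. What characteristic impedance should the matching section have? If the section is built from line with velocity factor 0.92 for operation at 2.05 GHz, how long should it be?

Z_qwt ≈ 132 Ω; length ≈ 3.37 cm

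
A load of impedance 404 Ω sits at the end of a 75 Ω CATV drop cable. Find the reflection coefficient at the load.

Γ = (Z_L − Z_0)/(Z_L + Z_0) = (404 − 75)/(404 + 75) = 329/479

Γ = 0.687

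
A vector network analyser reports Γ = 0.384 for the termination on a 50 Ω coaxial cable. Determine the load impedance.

Z_L ≈ 112 Ω

Z_L = Z_0·(1 + Γ)/(1 − Γ) = 50·(1.38)/(0.616)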